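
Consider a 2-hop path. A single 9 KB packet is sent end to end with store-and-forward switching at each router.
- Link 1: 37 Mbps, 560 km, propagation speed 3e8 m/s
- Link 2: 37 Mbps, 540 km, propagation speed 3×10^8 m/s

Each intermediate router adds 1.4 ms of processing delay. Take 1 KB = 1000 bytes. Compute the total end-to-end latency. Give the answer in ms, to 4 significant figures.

L = 72000 bits.
Transmission delay per hop = L/R = 72000/37000000 = 1.94595 ms; 2 hops → 3.89189 ms.
Propagation delays (d/s per hop): 1.86667, 1.8 ms; sum = 3.66667 ms.
Processing at 1 router(s): 1 × 1.4 ms = 1.4 ms.
End-to-end = 8.959 ms.

8.959 ms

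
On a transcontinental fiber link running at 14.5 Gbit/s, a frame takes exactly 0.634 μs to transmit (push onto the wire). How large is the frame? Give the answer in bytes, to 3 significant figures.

1150 bytes

L = R × t_tx = 14500000000 b/s × 6.34e-07 s = 9193 bits.
In bytes: 9193 / 8 = 1150 bytes.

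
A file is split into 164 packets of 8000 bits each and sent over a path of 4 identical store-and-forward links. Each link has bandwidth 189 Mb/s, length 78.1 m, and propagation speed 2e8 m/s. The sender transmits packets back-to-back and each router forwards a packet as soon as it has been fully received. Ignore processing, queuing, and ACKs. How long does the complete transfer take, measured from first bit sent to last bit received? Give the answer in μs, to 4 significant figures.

7070 μs

Per-hop transmission t_tx = L/R = 8000/189000000 = 42.328 μs.
Per-hop propagation t_prop = 78.1/200000000 = 0.3905 μs.
Pipeline fill: first packet needs 4·t_tx to clear all hops; remaining 163 packets each add one t_tx.
Total = (4+164-1)·t_tx + 4·t_prop = 167·42.328 + 4·0.3905 = 7070 μs.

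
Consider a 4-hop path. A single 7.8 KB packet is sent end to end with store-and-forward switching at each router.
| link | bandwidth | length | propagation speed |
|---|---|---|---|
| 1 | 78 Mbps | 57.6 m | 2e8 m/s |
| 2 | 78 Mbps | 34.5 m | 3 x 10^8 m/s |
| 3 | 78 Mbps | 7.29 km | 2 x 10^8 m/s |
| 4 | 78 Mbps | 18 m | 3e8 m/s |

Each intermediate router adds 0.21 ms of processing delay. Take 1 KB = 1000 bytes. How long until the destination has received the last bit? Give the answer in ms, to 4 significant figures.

3.867 ms

L = 62400 bits.
Transmission delay per hop = L/R = 62400/78000000 = 0.8 ms; 4 hops → 3.2 ms.
Propagation delays (d/s per hop): 0.000288, 0.000115, 0.03645, 6e-05 ms; sum = 0.036913 ms.
Processing at 3 router(s): 3 × 0.21 ms = 0.63 ms.
End-to-end = 3.867 ms.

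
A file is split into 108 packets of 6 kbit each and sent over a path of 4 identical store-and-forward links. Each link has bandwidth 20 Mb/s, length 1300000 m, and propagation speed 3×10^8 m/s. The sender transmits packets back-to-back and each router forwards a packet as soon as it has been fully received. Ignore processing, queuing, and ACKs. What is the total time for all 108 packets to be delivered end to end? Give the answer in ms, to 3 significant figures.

50.6 ms

Per-hop transmission t_tx = L/R = 6000/20000000 = 0.3 ms.
Per-hop propagation t_prop = 1300000/300000000 = 4.33333 ms.
Pipeline fill: first packet needs 4·t_tx to clear all hops; remaining 107 packets each add one t_tx.
Total = (4+108-1)·t_tx + 4·t_prop = 111·0.3 + 4·4.33333 = 50.6 ms.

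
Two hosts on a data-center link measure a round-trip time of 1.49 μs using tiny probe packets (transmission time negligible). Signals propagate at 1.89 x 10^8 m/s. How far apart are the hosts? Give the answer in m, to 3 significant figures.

One-way propagation = RTT/2 = 0.745 μs.
d = s × t = 189000000 × 7.45e-07 = 141 m.

141 m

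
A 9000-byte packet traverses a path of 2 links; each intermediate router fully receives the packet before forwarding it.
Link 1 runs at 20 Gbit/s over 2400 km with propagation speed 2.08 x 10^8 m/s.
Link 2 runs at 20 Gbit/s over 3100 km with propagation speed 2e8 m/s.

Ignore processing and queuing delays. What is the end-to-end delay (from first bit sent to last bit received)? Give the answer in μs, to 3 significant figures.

27000 μs

L = 9000 × 8 = 72000 bits.
Transmission delay per hop = L/R = 72000/20000000000 = 3.6 μs; 2 hops → 7.2 μs.
Propagation delays (d/s per hop): 11538.5, 15500 μs; sum = 27038.5 μs.
End-to-end = 27000 μs.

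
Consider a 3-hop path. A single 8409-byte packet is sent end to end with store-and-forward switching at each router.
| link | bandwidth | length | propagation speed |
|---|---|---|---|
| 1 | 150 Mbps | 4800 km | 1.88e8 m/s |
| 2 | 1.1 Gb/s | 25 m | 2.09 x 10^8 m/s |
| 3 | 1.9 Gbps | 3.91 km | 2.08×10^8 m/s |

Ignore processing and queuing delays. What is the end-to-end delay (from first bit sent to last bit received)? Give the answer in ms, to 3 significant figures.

26.1 ms

L = 8409 × 8 = 67272 bits.
Transmission delays (L/R per hop): 0.44848, 0.0611564, 0.0354063 ms; sum = 0.545043 ms.
Propagation delays (d/s per hop): 25.5319, 0.000119617, 0.0187981 ms; sum = 25.5508 ms.
End-to-end = 26.1 ms.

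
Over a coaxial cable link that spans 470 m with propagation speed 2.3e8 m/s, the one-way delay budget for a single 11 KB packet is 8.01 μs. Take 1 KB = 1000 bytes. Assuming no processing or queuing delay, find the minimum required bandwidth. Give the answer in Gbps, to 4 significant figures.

14.75 Gbps

L = 88000 bits.
Propagation delay = 470 / 2.3e+08 = 2.04348 μs.
Transmission budget = 8.01 − 2.04348 = 5.96652 μs.
R ≥ L / t_tx = 88000 bits / 5.96652e-06 s = 14.75 Gbps.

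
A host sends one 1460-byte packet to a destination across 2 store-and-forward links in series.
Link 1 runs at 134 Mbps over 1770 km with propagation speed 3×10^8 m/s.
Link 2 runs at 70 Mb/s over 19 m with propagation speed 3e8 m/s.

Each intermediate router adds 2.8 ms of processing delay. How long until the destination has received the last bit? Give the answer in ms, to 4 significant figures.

L = 1460 × 8 = 11680 bits.
Transmission delays (L/R per hop): 0.0871642, 0.166857 ms; sum = 0.254021 ms.
Propagation delays (d/s per hop): 5.9, 6.33333e-05 ms; sum = 5.90006 ms.
Processing at 1 router(s): 1 × 2.8 ms = 2.8 ms.
End-to-end = 8.954 ms.

8.954 ms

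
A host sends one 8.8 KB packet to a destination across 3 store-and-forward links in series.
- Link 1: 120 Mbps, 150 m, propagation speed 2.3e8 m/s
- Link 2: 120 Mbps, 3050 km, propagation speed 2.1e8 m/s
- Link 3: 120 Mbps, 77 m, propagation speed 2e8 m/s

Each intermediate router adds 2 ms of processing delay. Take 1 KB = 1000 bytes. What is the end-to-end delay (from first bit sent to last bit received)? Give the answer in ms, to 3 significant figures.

L = 70400 bits.
Transmission delay per hop = L/R = 70400/120000000 = 0.586667 ms; 3 hops → 1.76 ms.
Propagation delays (d/s per hop): 0.000652174, 14.5238, 0.000385 ms; sum = 14.5248 ms.
Processing at 2 router(s): 2 × 2 ms = 4 ms.
End-to-end = 20.3 ms.

20.3 ms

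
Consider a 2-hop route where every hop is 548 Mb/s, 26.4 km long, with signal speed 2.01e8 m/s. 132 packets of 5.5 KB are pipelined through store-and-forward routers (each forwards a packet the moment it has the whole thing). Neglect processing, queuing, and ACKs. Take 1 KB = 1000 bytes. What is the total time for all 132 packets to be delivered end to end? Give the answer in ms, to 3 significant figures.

10.9 ms

Per-hop transmission t_tx = L/R = 44000/548000000 = 0.080292 ms.
Per-hop propagation t_prop = 26400/2.01e+08 = 0.131343 ms.
Pipeline fill: first packet needs 2·t_tx to clear all hops; remaining 131 packets each add one t_tx.
Total = (2+132-1)·t_tx + 2·t_prop = 133·0.080292 + 2·0.131343 = 10.9 ms.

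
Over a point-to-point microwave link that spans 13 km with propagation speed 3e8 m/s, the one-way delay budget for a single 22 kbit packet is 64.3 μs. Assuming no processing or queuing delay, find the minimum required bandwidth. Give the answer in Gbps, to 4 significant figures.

1.049 Gbps

Propagation delay = 13000 / 300000000 = 43.3333 μs.
Transmission budget = 64.3 − 43.3333 = 20.9667 μs.
R ≥ L / t_tx = 22000 bits / 2.09667e-05 s = 1.049 Gbps.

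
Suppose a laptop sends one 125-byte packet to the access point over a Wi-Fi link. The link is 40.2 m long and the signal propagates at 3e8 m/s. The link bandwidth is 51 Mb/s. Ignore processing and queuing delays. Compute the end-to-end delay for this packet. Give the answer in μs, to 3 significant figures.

19.7 μs

L = 125 × 8 = 1000 bits.
Transmission delay = L/R = 1000 / 51000000 = 19.6078 μs.
Propagation delay = d/s = 40.2 m / 300000000 m/s = 0.134 μs.
Total = 19.7 μs.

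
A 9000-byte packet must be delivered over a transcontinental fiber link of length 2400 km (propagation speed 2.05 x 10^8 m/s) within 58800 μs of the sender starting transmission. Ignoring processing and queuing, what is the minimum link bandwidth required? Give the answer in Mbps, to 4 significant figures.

L = 72000 bits.
Propagation delay = 2400000 / 2.05e+08 = 11707.3 μs.
Transmission budget = 58800 − 11707.3 = 47092.7 μs.
R ≥ L / t_tx = 72000 bits / 0.0470927 s = 1.529 Mbps.

1.529 Mbps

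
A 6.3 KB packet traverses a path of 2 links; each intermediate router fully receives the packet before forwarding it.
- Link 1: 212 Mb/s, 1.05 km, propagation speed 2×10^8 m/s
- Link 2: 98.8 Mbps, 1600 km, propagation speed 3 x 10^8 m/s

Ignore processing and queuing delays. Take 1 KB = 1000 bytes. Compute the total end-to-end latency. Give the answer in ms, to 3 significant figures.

6.09 ms

L = 50400 bits.
Transmission delays (L/R per hop): 0.237736, 0.510121 ms; sum = 0.747857 ms.
Propagation delays (d/s per hop): 0.00525, 5.33333 ms; sum = 5.33858 ms.
End-to-end = 6.09 ms.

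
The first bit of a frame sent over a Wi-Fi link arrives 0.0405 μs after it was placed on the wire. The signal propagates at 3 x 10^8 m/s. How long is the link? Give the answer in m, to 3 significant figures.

12.2 m

d = s × t_prop = 300000000 × 4.05e-08 = 12.2 m.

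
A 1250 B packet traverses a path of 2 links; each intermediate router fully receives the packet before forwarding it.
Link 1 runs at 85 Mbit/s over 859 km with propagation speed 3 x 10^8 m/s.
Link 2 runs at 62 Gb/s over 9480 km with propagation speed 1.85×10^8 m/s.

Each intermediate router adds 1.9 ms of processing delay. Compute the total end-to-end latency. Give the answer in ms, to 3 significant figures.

L = 1250 × 8 = 10000 bits.
Transmission delays (L/R per hop): 0.117647, 0.00016129 ms; sum = 0.117808 ms.
Propagation delays (d/s per hop): 2.86333, 51.2432 ms; sum = 54.1066 ms.
Processing at 1 router(s): 1 × 1.9 ms = 1.9 ms.
End-to-end = 56.1 ms.

56.1 ms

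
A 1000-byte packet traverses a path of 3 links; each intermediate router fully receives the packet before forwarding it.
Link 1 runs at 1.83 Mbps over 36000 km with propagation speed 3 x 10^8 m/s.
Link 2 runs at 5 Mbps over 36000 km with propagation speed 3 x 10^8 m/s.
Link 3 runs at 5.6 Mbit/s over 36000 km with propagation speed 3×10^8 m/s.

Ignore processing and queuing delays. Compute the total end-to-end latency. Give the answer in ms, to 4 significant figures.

L = 1000 × 8 = 8000 bits.
Transmission delays (L/R per hop): 4.37158, 1.6, 1.42857 ms; sum = 7.40016 ms.
Propagation delays (d/s per hop): 120, 120, 120 ms; sum = 360 ms.
End-to-end = 367.4 ms.

367.4 ms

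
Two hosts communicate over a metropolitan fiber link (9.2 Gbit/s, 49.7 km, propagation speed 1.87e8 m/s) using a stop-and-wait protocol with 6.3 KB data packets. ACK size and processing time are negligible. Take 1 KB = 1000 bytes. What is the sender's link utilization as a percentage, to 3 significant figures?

t_tx = L/R = 50400/9200000000 = 5.47826e-06 s.
t_prop = 49700/187000000 = 0.000265775 s; RTT = 0.000531551 s.
Cycle = t_tx + RTT = 0.000537029 s.
Utilization = t_tx / cycle = 5.47826e-06/0.000537029 = 1.02 %.

1.02 %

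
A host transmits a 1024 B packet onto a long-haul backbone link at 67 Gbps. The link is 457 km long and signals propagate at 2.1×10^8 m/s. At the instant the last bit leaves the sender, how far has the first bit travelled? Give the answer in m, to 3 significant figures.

25.7 m

t_tx = L/R = 8192/67000000000 = 1.22269e-07 s.
Distance = s × t_tx = 210000000 × 1.22269e-07 = 25.7 m.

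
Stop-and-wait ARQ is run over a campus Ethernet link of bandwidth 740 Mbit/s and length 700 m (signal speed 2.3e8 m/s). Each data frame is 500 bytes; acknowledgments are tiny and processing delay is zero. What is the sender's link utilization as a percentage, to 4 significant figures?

47.03 %

t_tx = L/R = 4000/740000000 = 5.40541e-06 s.
t_prop = 700/2.3e+08 = 3.04348e-06 s; RTT = 6.08696e-06 s.
Cycle = t_tx + RTT = 1.14924e-05 s.
Utilization = t_tx / cycle = 5.40541e-06/1.14924e-05 = 47.03 %.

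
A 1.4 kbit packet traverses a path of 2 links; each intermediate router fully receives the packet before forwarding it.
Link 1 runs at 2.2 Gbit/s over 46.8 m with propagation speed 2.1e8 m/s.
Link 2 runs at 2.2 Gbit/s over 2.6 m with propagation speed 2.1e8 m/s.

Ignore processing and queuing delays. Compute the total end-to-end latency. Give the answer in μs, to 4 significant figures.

L = 1400 bits.
Transmission delay per hop = L/R = 1400/2200000000 = 0.636364 μs; 2 hops → 1.27273 μs.
Propagation delays (d/s per hop): 0.222857, 0.012381 μs; sum = 0.235238 μs.
End-to-end = 1.508 μs.

1.508 μs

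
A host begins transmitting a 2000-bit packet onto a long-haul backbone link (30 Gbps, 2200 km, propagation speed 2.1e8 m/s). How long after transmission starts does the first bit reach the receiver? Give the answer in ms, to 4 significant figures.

10.48 ms

First bit experiences only propagation delay: d/s = 2200000/210000000 = 10.48 ms.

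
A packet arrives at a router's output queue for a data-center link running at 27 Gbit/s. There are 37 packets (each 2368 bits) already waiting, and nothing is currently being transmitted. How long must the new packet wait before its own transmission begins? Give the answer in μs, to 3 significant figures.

Each queued packet: L/R = 2368/27000000000 = 0.0877037 μs.
37 queued → 3.24504 μs.
Queuing delay = 3.25 μs.

3.25 μs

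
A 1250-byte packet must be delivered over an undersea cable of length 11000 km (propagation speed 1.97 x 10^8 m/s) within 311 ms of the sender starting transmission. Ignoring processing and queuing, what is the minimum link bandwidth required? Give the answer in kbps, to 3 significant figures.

L = 10000 bits.
Propagation delay = 11000000 / 197000000 = 55.8376 ms.
Transmission budget = 311 − 55.8376 = 255.162 ms.
R ≥ L / t_tx = 10000 bits / 0.255162 s = 39.2 kbps.

39.2 kbps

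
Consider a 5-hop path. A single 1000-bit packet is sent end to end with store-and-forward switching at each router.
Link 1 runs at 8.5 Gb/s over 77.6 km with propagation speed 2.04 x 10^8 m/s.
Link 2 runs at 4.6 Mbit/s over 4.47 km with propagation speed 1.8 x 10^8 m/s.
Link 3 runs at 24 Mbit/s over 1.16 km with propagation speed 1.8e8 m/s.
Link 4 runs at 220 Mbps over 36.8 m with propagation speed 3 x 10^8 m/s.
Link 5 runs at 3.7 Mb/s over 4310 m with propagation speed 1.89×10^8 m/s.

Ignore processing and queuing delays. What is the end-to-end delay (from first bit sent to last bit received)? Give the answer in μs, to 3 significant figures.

Transmission delays (L/R per hop): 0.117647, 217.391, 41.6667, 4.54545, 270.27 μs; sum = 533.991 μs.
Propagation delays (d/s per hop): 380.392, 24.8333, 6.44444, 0.122667, 22.8042 μs; sum = 434.597 μs.
End-to-end = 969 μs.

969 μs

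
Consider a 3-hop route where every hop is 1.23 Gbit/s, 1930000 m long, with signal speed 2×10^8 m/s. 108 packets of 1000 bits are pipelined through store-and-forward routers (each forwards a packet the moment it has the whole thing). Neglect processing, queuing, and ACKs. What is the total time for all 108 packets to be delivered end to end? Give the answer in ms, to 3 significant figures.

Per-hop transmission t_tx = L/R = 1000/1230000000 = 0.000813008 ms.
Per-hop propagation t_prop = 1930000/200000000 = 9.65 ms.
Pipeline fill: first packet needs 3·t_tx to clear all hops; remaining 107 packets each add one t_tx.
Total = (3+108-1)·t_tx + 3·t_prop = 110·0.000813008 + 3·9.65 = 29.0 ms.

29.0 ms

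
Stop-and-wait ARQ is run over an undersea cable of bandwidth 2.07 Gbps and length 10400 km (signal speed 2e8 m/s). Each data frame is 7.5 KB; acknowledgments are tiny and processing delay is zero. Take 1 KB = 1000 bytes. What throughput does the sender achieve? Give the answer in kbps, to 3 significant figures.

577 kbps

t_tx = L/R = 60000/2.07e+09 = 2.89855e-05 s.
t_prop = 10400000/200000000 = 0.052 s; RTT = 0.104 s.
Cycle = t_tx + RTT = 0.104029 s.
Throughput = L / cycle = 60000 / 0.104029 = 577 kbps.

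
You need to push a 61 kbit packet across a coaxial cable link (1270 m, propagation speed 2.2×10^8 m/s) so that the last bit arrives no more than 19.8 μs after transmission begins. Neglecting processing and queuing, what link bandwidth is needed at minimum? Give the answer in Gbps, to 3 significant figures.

Propagation delay = 1270 / 2.2e+08 = 5.77273 μs.
Transmission budget = 19.8 − 5.77273 = 14.0273 μs.
R ≥ L / t_tx = 61000 bits / 1.40273e-05 s = 4.35 Gbps.

4.35 Gbps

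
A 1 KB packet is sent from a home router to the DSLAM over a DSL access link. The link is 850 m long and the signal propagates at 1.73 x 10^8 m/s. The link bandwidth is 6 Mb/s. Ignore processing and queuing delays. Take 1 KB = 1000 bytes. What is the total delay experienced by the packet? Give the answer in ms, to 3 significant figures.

L = 8000 bits.
Transmission delay = L/R = 8000 / 6000000 = 1.33333 ms.
Propagation delay = d/s = 850 m / 173000000 m/s = 0.00491329 ms.
Total = 1.34 ms.

1.34 ms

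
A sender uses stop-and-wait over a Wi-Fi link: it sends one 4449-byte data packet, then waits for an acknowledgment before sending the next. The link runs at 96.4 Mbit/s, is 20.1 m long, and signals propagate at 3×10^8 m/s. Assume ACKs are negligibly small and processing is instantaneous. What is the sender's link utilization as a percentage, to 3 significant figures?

100 %

t_tx = L/R = 35592/96400000 = 0.000369212 s.
t_prop = 20.1/300000000 = 6.7e-08 s; RTT = 1.34e-07 s.
Cycle = t_tx + RTT = 0.000369346 s.
Utilization = t_tx / cycle = 0.000369212/0.000369346 = 100 %.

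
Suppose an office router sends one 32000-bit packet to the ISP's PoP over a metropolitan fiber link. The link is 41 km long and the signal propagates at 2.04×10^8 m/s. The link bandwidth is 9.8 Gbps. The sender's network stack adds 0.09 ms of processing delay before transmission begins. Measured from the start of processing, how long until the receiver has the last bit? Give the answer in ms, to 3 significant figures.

Transmission delay = L/R = 32000 / 9800000000 = 0.00326531 ms.
Propagation delay = d/s = 41000 m / 204000000 m/s = 0.20098 ms.
Plus processing delay 0.09 ms = 0.09 ms.
Total = 0.294 ms.

0.294 ms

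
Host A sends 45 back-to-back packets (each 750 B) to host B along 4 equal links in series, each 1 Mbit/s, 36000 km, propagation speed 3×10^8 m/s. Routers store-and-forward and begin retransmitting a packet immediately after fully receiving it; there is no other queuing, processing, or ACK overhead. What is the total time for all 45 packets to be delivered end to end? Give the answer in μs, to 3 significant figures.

768000 μs

Per-hop transmission t_tx = L/R = 6000/1000000 = 6000 μs.
Per-hop propagation t_prop = 36000000/300000000 = 120000 μs.
Pipeline fill: first packet needs 4·t_tx to clear all hops; remaining 44 packets each add one t_tx.
Total = (4+45-1)·t_tx + 4·t_prop = 48·6000 + 4·120000 = 768000 μs.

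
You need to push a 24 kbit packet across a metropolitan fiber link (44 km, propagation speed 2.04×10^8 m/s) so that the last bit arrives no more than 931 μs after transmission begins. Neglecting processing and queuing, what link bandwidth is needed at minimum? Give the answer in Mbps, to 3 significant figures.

33.6 Mbps

Propagation delay = 44000 / 204000000 = 215.686 μs.
Transmission budget = 931 − 215.686 = 715.314 μs.
R ≥ L / t_tx = 24000 bits / 0.000715314 s = 33.6 Mbps.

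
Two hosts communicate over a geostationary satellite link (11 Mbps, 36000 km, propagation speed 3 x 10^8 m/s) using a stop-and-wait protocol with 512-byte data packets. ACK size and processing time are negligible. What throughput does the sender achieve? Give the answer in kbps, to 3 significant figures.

t_tx = L/R = 4096/11000000 = 0.000372364 s.
t_prop = 36000000/300000000 = 0.12 s; RTT = 0.24 s.
Cycle = t_tx + RTT = 0.240372 s.
Throughput = L / cycle = 4096 / 0.240372 = 17.0 kbps.

17.0 kbps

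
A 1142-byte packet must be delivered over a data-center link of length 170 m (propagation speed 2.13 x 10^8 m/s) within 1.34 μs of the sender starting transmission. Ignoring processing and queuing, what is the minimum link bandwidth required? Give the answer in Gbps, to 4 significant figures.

L = 9136 bits.
Propagation delay = 170 / 213000000 = 0.798122 μs.
Transmission budget = 1.34 − 0.798122 = 0.541878 μs.
R ≥ L / t_tx = 9136 bits / 5.41878e-07 s = 16.86 Gbps.

16.86 Gbps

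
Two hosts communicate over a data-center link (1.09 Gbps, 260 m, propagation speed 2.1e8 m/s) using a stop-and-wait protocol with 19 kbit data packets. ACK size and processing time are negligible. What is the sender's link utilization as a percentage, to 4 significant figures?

t_tx = L/R = 19000/1090000000 = 1.74312e-05 s.
t_prop = 260/210000000 = 1.2381e-06 s; RTT = 2.47619e-06 s.
Cycle = t_tx + RTT = 1.99074e-05 s.
Utilization = t_tx / cycle = 1.74312e-05/1.99074e-05 = 87.56 %.

87.56 %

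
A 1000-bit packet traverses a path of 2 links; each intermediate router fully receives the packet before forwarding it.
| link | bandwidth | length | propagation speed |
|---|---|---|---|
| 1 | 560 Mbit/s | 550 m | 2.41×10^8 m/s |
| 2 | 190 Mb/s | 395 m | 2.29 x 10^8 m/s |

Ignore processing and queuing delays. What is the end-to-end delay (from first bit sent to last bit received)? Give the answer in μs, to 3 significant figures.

Transmission delays (L/R per hop): 1.78571, 5.26316 μs; sum = 7.04887 μs.
Propagation delays (d/s per hop): 2.28216, 1.72489 μs; sum = 4.00705 μs.
End-to-end = 11.1 μs.

11.1 μs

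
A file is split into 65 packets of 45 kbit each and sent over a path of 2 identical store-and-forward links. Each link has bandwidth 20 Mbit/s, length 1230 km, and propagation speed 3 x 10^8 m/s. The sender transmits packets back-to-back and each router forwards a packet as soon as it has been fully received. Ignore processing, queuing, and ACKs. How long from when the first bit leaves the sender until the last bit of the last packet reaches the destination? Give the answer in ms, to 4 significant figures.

156.7 ms

Per-hop transmission t_tx = L/R = 45000/20000000 = 2.25 ms.
Per-hop propagation t_prop = 1230000/300000000 = 4.1 ms.
Pipeline fill: first packet needs 2·t_tx to clear all hops; remaining 64 packets each add one t_tx.
Total = (2+65-1)·t_tx + 2·t_prop = 66·2.25 + 2·4.1 = 156.7 ms.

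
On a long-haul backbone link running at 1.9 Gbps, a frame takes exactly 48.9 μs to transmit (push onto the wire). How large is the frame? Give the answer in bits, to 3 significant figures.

L = R × t_tx = 1900000000 b/s × 4.89e-05 s = 92910 bits.

92900 bits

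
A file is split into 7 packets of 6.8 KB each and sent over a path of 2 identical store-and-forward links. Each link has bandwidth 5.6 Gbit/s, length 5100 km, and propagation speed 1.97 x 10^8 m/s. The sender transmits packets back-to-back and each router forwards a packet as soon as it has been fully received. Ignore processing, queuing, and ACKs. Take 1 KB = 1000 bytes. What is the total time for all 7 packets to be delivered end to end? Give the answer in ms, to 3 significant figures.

Per-hop transmission t_tx = L/R = 54400/5600000000 = 0.00971429 ms.
Per-hop propagation t_prop = 5100000/197000000 = 25.8883 ms.
Pipeline fill: first packet needs 2·t_tx to clear all hops; remaining 6 packets each add one t_tx.
Total = (2+7-1)·t_tx + 2·t_prop = 8·0.00971429 + 2·25.8883 = 51.9 ms.

51.9 ms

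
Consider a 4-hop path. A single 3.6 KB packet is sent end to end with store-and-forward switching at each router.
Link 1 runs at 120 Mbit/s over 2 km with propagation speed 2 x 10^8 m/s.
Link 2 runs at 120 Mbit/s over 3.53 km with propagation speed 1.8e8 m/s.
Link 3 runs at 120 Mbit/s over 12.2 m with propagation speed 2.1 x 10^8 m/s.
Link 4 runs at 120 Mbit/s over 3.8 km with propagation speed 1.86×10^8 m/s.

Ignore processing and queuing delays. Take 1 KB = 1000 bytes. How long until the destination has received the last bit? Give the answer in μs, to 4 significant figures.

1010 μs

L = 28800 bits.
Transmission delay per hop = L/R = 28800/120000000 = 240 μs; 4 hops → 960 μs.
Propagation delays (d/s per hop): 10, 19.6111, 0.0580952, 20.4301 μs; sum = 50.0993 μs.
End-to-end = 1010 μs.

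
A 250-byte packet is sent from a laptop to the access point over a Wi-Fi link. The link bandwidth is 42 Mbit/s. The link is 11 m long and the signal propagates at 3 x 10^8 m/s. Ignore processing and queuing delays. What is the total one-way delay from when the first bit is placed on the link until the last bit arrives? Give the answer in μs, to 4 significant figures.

L = 250 × 8 = 2000 bits.
Transmission delay = L/R = 2000 / 42000000 = 47.619 μs.
Propagation delay = d/s = 11 m / 300000000 m/s = 0.0366667 μs.
Total = 47.66 μs.

47.66 μs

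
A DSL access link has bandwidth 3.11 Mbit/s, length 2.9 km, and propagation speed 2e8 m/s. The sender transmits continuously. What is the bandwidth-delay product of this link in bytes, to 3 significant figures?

5.64 bytes

Propagation delay = 2900 / 200000000 = 1.45e-05 s.
BDP = R × t_prop = 3110000 × 1.45e-05 = 45.095 bits.
In bytes: 45.095/8 = 5.64 bytes.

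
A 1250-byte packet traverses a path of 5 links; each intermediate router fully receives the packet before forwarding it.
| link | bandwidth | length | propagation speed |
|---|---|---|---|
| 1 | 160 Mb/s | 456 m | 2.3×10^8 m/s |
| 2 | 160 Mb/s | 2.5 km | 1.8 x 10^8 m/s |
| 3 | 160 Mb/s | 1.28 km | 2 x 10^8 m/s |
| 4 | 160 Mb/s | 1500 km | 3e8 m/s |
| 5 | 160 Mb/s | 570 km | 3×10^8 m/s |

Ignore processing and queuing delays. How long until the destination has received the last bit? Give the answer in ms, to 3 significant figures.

L = 1250 × 8 = 10000 bits.
Transmission delay per hop = L/R = 10000/160000000 = 0.0625 ms; 5 hops → 0.3125 ms.
Propagation delays (d/s per hop): 0.00198261, 0.0138889, 0.0064, 5, 1.9 ms; sum = 6.92227 ms.
End-to-end = 7.23 ms.

7.23 ms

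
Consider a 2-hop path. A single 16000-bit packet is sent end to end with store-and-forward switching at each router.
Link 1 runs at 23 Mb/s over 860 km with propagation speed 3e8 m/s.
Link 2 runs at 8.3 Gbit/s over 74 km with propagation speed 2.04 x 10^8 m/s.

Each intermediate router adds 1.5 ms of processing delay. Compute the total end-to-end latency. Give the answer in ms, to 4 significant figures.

Transmission delays (L/R per hop): 0.695652, 0.00192771 ms; sum = 0.69758 ms.
Propagation delays (d/s per hop): 2.86667, 0.362745 ms; sum = 3.22941 ms.
Processing at 1 router(s): 1 × 1.5 ms = 1.5 ms.
End-to-end = 5.427 ms.

5.427 ms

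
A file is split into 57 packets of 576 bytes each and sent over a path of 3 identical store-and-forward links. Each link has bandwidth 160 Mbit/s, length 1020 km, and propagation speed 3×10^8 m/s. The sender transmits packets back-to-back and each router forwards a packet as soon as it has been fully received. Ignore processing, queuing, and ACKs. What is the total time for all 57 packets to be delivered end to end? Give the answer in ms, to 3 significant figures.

Per-hop transmission t_tx = L/R = 4608/160000000 = 0.0288 ms.
Per-hop propagation t_prop = 1020000/300000000 = 3.4 ms.
Pipeline fill: first packet needs 3·t_tx to clear all hops; remaining 56 packets each add one t_tx.
Total = (3+57-1)·t_tx + 3·t_prop = 59·0.0288 + 3·3.4 = 11.9 ms.

11.9 ms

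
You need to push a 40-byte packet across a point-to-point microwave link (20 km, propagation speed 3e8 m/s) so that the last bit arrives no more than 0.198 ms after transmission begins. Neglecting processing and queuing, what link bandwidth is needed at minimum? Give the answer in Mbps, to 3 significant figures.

L = 320 bits.
Propagation delay = 20000 / 300000000 = 0.0666667 ms.
Transmission budget = 0.198 − 0.0666667 = 0.131333 ms.
R ≥ L / t_tx = 320 bits / 0.000131333 s = 2.44 Mbps.

2.44 Mbps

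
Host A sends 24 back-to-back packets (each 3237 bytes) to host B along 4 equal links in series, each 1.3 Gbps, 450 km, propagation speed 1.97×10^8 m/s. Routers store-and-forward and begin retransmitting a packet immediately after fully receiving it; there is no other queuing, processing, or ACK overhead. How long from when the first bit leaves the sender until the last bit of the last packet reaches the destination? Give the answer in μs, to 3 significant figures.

Per-hop transmission t_tx = L/R = 25896/1300000000 = 19.92 μs.
Per-hop propagation t_prop = 450000/197000000 = 2284.26 μs.
Pipeline fill: first packet needs 4·t_tx to clear all hops; remaining 23 packets each add one t_tx.
Total = (4+24-1)·t_tx + 4·t_prop = 27·19.92 + 4·2284.26 = 9670 μs.

9670 μs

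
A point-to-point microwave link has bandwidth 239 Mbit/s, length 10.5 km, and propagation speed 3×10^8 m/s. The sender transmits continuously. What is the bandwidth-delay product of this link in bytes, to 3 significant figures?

1050 bytes

Propagation delay = 10500 / 300000000 = 3.5e-05 s.
BDP = R × t_prop = 239000000 × 3.5e-05 = 8365 bits.
In bytes: 8365/8 = 1050 bytes.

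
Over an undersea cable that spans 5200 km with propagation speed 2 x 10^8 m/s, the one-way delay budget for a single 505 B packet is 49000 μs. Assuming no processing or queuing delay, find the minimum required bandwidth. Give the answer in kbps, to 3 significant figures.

176 kbps

L = 4040 bits.
Propagation delay = 5200000 / 200000000 = 26000 μs.
Transmission budget = 49000 − 26000 = 23000 μs.
R ≥ L / t_tx = 4040 bits / 0.023 s = 176 kbps.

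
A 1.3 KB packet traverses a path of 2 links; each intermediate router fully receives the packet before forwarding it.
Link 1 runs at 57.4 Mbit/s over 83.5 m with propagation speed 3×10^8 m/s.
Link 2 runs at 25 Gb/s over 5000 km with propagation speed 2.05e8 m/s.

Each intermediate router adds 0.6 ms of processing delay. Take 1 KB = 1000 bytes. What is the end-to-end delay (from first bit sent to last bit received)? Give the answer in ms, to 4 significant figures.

L = 10400 bits.
Transmission delays (L/R per hop): 0.181185, 0.000416 ms; sum = 0.181601 ms.
Propagation delays (d/s per hop): 0.000278333, 24.3902 ms; sum = 24.3905 ms.
Processing at 1 router(s): 1 × 0.6 ms = 0.6 ms.
End-to-end = 25.17 ms.

25.17 ms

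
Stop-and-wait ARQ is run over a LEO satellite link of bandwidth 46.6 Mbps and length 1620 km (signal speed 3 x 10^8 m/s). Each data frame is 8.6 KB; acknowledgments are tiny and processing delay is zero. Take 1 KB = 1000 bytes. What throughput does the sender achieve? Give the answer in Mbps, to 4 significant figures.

5.604 Mbps

t_tx = L/R = 68800/46600000 = 0.00147639 s.
t_prop = 1620000/300000000 = 0.0054 s; RTT = 0.0108 s.
Cycle = t_tx + RTT = 0.0122764 s.
Throughput = L / cycle = 68800 / 0.0122764 = 5.604 Mbps.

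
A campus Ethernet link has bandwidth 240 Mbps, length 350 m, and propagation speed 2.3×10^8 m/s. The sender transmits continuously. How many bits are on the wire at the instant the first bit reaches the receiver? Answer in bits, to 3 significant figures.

365 bits

Propagation delay = 350 / 2.3e+08 = 1.52174e-06 s.
BDP = R × t_prop = 240000000 × 1.52174e-06 = 365.217 bits.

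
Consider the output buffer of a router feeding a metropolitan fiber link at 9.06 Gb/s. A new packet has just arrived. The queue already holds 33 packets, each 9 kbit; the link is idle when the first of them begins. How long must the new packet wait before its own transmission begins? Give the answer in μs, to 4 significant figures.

32.78 μs

Each queued packet: L/R = 9000/9060000000 = 0.993377 μs.
33 queued → 32.7815 μs.
Queuing delay = 32.78 μs.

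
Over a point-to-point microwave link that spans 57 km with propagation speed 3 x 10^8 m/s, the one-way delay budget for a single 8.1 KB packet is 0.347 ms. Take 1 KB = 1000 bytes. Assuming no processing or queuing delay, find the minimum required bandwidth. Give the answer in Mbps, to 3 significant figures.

L = 64800 bits.
Propagation delay = 57000 / 300000000 = 0.19 ms.
Transmission budget = 0.347 − 0.19 = 0.157 ms.
R ≥ L / t_tx = 64800 bits / 0.000157 s = 413 Mbps.

413 Mbps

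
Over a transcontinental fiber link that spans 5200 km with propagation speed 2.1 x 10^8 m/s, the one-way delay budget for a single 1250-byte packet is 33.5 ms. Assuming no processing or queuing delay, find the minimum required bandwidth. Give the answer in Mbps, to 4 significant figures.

1.144 Mbps

L = 10000 bits.
Propagation delay = 5200000 / 210000000 = 24.7619 ms.
Transmission budget = 33.5 − 24.7619 = 8.7381 ms.
R ≥ L / t_tx = 10000 bits / 0.0087381 s = 1.144 Mbps.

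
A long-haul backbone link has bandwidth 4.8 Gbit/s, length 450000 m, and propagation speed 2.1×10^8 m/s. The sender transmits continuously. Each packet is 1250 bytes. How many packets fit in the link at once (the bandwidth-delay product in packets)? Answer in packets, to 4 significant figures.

Propagation delay = 450000 / 210000000 = 0.00214286 s.
BDP = R × t_prop = 4800000000 × 0.00214286 = 10285700 bits.
In packets of 10000 bits: 1029 packets.

1029 packets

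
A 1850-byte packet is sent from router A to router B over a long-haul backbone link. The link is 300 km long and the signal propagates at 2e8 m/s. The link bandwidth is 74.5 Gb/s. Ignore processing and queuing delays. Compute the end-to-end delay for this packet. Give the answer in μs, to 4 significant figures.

1500 μs

L = 1850 × 8 = 14800 bits.
Transmission delay = L/R = 14800 / 74500000000 = 0.198658 μs.
Propagation delay = d/s = 300000 m / 200000000 m/s = 1500 μs.
Total = 1500 μs.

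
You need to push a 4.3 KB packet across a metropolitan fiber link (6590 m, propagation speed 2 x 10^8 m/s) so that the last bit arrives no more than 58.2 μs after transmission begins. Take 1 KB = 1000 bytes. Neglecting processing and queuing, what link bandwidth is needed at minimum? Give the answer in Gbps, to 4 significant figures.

1.362 Gbps

L = 34400 bits.
Propagation delay = 6590 / 200000000 = 32.95 μs.
Transmission budget = 58.2 − 32.95 = 25.25 μs.
R ≥ L / t_tx = 34400 bits / 2.525e-05 s = 1.362 Gbps.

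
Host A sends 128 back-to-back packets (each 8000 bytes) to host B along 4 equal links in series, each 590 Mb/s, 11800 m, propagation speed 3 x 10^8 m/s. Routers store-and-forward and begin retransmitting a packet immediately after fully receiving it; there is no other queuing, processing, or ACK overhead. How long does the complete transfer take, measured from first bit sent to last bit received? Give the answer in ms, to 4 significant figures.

Per-hop transmission t_tx = L/R = 64000/590000000 = 0.108475 ms.
Per-hop propagation t_prop = 11800/300000000 = 0.0393333 ms.
Pipeline fill: first packet needs 4·t_tx to clear all hops; remaining 127 packets each add one t_tx.
Total = (4+128-1)·t_tx + 4·t_prop = 131·0.108475 + 4·0.0393333 = 14.37 ms.

14.37 ms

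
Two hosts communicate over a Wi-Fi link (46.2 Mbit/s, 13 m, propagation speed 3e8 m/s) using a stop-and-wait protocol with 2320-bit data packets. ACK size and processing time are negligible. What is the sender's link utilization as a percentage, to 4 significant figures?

99.83 %

t_tx = L/R = 2320/46200000 = 5.02165e-05 s.
t_prop = 13/300000000 = 4.33333e-08 s; RTT = 8.66667e-08 s.
Cycle = t_tx + RTT = 5.03031e-05 s.
Utilization = t_tx / cycle = 5.02165e-05/5.03031e-05 = 99.83 %.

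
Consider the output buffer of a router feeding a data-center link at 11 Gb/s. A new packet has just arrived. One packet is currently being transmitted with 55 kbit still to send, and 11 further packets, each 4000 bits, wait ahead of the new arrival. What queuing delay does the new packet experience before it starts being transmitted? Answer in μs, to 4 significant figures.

Each queued packet: L/R = 4000/11000000000 = 0.363636 μs.
11 queued → 4 μs.
Plus remaining 55000 bits of current packet: 5 μs.
Queuing delay = 9.000 μs.

9.000 μs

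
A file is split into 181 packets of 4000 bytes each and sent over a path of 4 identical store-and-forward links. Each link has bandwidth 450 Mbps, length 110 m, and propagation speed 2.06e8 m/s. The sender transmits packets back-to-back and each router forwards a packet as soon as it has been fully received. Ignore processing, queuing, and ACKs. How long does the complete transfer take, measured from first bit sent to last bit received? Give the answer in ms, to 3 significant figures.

13.1 ms

Per-hop transmission t_tx = L/R = 32000/450000000 = 0.0711111 ms.
Per-hop propagation t_prop = 110/206000000 = 0.000533981 ms.
Pipeline fill: first packet needs 4·t_tx to clear all hops; remaining 180 packets each add one t_tx.
Total = (4+181-1)·t_tx + 4·t_prop = 184·0.0711111 + 4·0.000533981 = 13.1 ms.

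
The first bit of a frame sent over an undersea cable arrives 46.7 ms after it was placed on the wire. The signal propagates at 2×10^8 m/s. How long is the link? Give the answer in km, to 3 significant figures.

9340 km

d = s × t_prop = 200000000 × 0.0467 = 9340 km.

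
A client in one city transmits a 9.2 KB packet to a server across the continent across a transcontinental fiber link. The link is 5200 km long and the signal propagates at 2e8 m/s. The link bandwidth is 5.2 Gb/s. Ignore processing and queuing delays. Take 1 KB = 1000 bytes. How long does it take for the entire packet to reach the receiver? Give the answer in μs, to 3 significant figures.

26000 μs

L = 73600 bits.
Transmission delay = L/R = 73600 / 5200000000 = 14.1538 μs.
Propagation delay = d/s = 5200000 m / 200000000 m/s = 26000 μs.
Total = 26000 μs.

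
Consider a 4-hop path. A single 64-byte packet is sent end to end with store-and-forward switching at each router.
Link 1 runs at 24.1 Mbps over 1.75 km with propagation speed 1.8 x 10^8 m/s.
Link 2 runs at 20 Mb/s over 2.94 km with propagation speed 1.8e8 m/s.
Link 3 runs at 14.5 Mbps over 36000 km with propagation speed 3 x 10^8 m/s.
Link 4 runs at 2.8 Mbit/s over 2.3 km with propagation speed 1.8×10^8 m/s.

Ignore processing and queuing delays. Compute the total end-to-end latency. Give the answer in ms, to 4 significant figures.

120.3 ms

L = 64 × 8 = 512 bits.
Transmission delays (L/R per hop): 0.0212448, 0.0256, 0.0353103, 0.182857 ms; sum = 0.265012 ms.
Propagation delays (d/s per hop): 0.00972222, 0.0163333, 120, 0.0127778 ms; sum = 120.039 ms.
End-to-end = 120.3 ms.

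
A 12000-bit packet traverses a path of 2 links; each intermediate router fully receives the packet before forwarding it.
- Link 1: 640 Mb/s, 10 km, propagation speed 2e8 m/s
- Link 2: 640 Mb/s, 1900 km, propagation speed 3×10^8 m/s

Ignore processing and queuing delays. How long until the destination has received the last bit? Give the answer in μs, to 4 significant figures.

6421 μs

Transmission delay per hop = L/R = 12000/640000000 = 18.75 μs; 2 hops → 37.5 μs.
Propagation delays (d/s per hop): 50, 6333.33 μs; sum = 6383.33 μs.
End-to-end = 6421 μs.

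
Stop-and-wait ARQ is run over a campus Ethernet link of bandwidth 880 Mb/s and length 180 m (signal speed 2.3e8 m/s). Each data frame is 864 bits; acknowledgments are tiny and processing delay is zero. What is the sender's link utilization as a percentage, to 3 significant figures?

t_tx = L/R = 864/880000000 = 9.81818e-07 s.
t_prop = 180/2.3e+08 = 7.82609e-07 s; RTT = 1.56522e-06 s.
Cycle = t_tx + RTT = 2.54704e-06 s.
Utilization = t_tx / cycle = 9.81818e-07/2.54704e-06 = 38.5 %.

38.5 %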